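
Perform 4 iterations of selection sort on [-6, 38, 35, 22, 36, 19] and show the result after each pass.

Pass 1: Select minimum -6 at index 0, swap -> [-6, 38, 35, 22, 36, 19]
Pass 2: Select minimum 19 at index 5, swap -> [-6, 19, 35, 22, 36, 38]
Pass 3: Select minimum 22 at index 3, swap -> [-6, 19, 22, 35, 36, 38]
Pass 4: Select minimum 35 at index 3, swap -> [-6, 19, 22, 35, 36, 38]


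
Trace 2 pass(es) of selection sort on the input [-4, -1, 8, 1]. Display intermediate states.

Pass 1: Select minimum -4 at index 0, swap -> [-4, -1, 8, 1]
Pass 2: Select minimum -1 at index 1, swap -> [-4, -1, 8, 1]


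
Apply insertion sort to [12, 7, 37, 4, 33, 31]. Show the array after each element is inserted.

First element 12 is already 'sorted'
Insert 7: shifted 1 elements -> [7, 12, 37, 4, 33, 31]
Insert 37: shifted 0 elements -> [7, 12, 37, 4, 33, 31]
Insert 4: shifted 3 elements -> [4, 7, 12, 37, 33, 31]
Insert 33: shifted 1 elements -> [4, 7, 12, 33, 37, 31]
Insert 31: shifted 2 elements -> [4, 7, 12, 31, 33, 37]


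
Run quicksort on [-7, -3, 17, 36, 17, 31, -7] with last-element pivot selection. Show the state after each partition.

Partition 1: pivot=-7 at index 1 -> [-7, -7, 17, 36, 17, 31, -3]
Partition 2: pivot=-3 at index 2 -> [-7, -7, -3, 36, 17, 31, 17]
Partition 3: pivot=17 at index 4 -> [-7, -7, -3, 17, 17, 31, 36]
Partition 4: pivot=36 at index 6 -> [-7, -7, -3, 17, 17, 31, 36]


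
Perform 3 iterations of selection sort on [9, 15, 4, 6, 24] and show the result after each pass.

Pass 1: Select minimum 4 at index 2, swap -> [4, 15, 9, 6, 24]
Pass 2: Select minimum 6 at index 3, swap -> [4, 6, 9, 15, 24]
Pass 3: Select minimum 9 at index 2, swap -> [4, 6, 9, 15, 24]


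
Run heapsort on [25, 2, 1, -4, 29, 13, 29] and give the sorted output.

Build heap: [29, 25, 29, -4, 2, 13, 1]
Extract 29: [29, 25, 13, -4, 2, 1, 29]
Extract 29: [25, 2, 13, -4, 1, 29, 29]
Extract 25: [13, 2, 1, -4, 25, 29, 29]
Extract 13: [2, -4, 1, 13, 25, 29, 29]
Extract 2: [1, -4, 2, 13, 25, 29, 29]
Extract 1: [-4, 1, 2, 13, 25, 29, 29]


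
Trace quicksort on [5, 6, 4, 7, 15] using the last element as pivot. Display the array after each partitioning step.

Partition 1: pivot=15 at index 4 -> [5, 6, 4, 7, 15]
Partition 2: pivot=7 at index 3 -> [5, 6, 4, 7, 15]
Partition 3: pivot=4 at index 0 -> [4, 6, 5, 7, 15]
Partition 4: pivot=5 at index 1 -> [4, 5, 6, 7, 15]


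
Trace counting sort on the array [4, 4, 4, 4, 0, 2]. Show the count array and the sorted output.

Count array: [1, 0, 1, 0, 4]
(count[i] = number of elements equal to i)
Cumulative count: [1, 1, 2, 2, 6]
Sorted: [0, 2, 4, 4, 4, 4]


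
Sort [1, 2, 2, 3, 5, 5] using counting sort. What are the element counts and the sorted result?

Count array: [0, 1, 2, 1, 0, 2]
(count[i] = number of elements equal to i)
Cumulative count: [0, 1, 3, 4, 4, 6]
Sorted: [1, 2, 2, 3, 5, 5]


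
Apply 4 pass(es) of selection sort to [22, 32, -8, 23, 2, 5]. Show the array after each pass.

Pass 1: Select minimum -8 at index 2, swap -> [-8, 32, 22, 23, 2, 5]
Pass 2: Select minimum 2 at index 4, swap -> [-8, 2, 22, 23, 32, 5]
Pass 3: Select minimum 5 at index 5, swap -> [-8, 2, 5, 23, 32, 22]
Pass 4: Select minimum 22 at index 5, swap -> [-8, 2, 5, 22, 32, 23]


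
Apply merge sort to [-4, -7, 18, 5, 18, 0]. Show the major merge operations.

Divide and conquer:
  Merge [-7] + [18] -> [-7, 18]
  Merge [-4] + [-7, 18] -> [-7, -4, 18]
  Merge [18] + [0] -> [0, 18]
  Merge [5] + [0, 18] -> [0, 5, 18]
  Merge [-7, -4, 18] + [0, 5, 18] -> [-7, -4, 0, 5, 18, 18]


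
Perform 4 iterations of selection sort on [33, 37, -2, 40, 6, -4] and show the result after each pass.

Pass 1: Select minimum -4 at index 5, swap -> [-4, 37, -2, 40, 6, 33]
Pass 2: Select minimum -2 at index 2, swap -> [-4, -2, 37, 40, 6, 33]
Pass 3: Select minimum 6 at index 4, swap -> [-4, -2, 6, 40, 37, 33]
Pass 4: Select minimum 33 at index 5, swap -> [-4, -2, 6, 33, 37, 40]


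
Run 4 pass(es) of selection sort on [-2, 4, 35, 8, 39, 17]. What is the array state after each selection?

Pass 1: Select minimum -2 at index 0, swap -> [-2, 4, 35, 8, 39, 17]
Pass 2: Select minimum 4 at index 1, swap -> [-2, 4, 35, 8, 39, 17]
Pass 3: Select minimum 8 at index 3, swap -> [-2, 4, 8, 35, 39, 17]
Pass 4: Select minimum 17 at index 5, swap -> [-2, 4, 8, 17, 39, 35]


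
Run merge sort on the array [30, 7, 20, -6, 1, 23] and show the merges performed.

Divide and conquer:
  Merge [7] + [20] -> [7, 20]
  Merge [30] + [7, 20] -> [7, 20, 30]
  Merge [1] + [23] -> [1, 23]
  Merge [-6] + [1, 23] -> [-6, 1, 23]
  Merge [7, 20, 30] + [-6, 1, 23] -> [-6, 1, 7, 20, 23, 30]


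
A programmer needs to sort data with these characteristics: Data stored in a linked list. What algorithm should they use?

Best choice: Merge sort
Reason: Merge sort doesn't require random access; can be done in O(1) extra space for linked lists


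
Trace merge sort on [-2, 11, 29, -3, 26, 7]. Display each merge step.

Divide and conquer:
  Merge [11] + [29] -> [11, 29]
  Merge [-2] + [11, 29] -> [-2, 11, 29]
  Merge [26] + [7] -> [7, 26]
  Merge [-3] + [7, 26] -> [-3, 7, 26]
  Merge [-2, 11, 29] + [-3, 7, 26] -> [-3, -2, 7, 11, 26, 29]


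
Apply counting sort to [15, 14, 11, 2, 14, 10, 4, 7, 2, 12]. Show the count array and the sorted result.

Count array: [0, 0, 2, 0, 1, 0, 0, 1, 0, 0, 1, 1, 1, 0, 2, 1]
(count[i] = number of elements equal to i)
Cumulative count: [0, 0, 2, 2, 3, 3, 3, 4, 4, 4, 5, 6, 7, 7, 9, 10]
Sorted: [2, 2, 4, 7, 10, 11, 12, 14, 14, 15]


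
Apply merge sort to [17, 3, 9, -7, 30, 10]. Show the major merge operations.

Divide and conquer:
  Merge [3] + [9] -> [3, 9]
  Merge [17] + [3, 9] -> [3, 9, 17]
  Merge [30] + [10] -> [10, 30]
  Merge [-7] + [10, 30] -> [-7, 10, 30]
  Merge [3, 9, 17] + [-7, 10, 30] -> [-7, 3, 9, 10, 17, 30]


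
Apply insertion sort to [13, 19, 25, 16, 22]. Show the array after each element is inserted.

First element 13 is already 'sorted'
Insert 19: shifted 0 elements -> [13, 19, 25, 16, 22]
Insert 25: shifted 0 elements -> [13, 19, 25, 16, 22]
Insert 16: shifted 2 elements -> [13, 16, 19, 25, 22]
Insert 22: shifted 1 elements -> [13, 16, 19, 22, 25]


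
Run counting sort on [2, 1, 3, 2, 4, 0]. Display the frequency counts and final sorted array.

Count array: [1, 1, 2, 1, 1]
(count[i] = number of elements equal to i)
Cumulative count: [1, 2, 4, 5, 6]
Sorted: [0, 1, 2, 2, 3, 4]


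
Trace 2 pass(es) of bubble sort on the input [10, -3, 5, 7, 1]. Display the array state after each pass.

After pass 1: [-3, 5, 7, 1, 10] (4 swaps)
After pass 2: [-3, 5, 1, 7, 10] (1 swaps)
Total swaps: 5


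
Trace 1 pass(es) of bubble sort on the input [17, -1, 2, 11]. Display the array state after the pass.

After pass 1: [-1, 2, 11, 17] (3 swaps)
Total swaps: 3


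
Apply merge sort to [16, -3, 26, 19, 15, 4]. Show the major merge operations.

Divide and conquer:
  Merge [-3] + [26] -> [-3, 26]
  Merge [16] + [-3, 26] -> [-3, 16, 26]
  Merge [15] + [4] -> [4, 15]
  Merge [19] + [4, 15] -> [4, 15, 19]
  Merge [-3, 16, 26] + [4, 15, 19] -> [-3, 4, 15, 16, 19, 26]


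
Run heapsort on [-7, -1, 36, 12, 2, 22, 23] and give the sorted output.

Build heap: [36, 12, 23, -1, 2, 22, -7]
Extract 36: [23, 12, 22, -1, 2, -7, 36]
Extract 23: [22, 12, -7, -1, 2, 23, 36]
Extract 22: [12, 2, -7, -1, 22, 23, 36]
Extract 12: [2, -1, -7, 12, 22, 23, 36]
Extract 2: [-1, -7, 2, 12, 22, 23, 36]
Extract -1: [-7, -1, 2, 12, 22, 23, 36]


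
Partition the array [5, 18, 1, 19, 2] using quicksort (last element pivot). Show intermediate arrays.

Partition 1: pivot=2 at index 1 -> [1, 2, 5, 19, 18]
Partition 2: pivot=18 at index 3 -> [1, 2, 5, 18, 19]


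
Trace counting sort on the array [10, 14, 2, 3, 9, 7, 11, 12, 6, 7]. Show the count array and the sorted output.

Count array: [0, 0, 1, 1, 0, 0, 1, 2, 0, 1, 1, 1, 1, 0, 1]
(count[i] = number of elements equal to i)
Cumulative count: [0, 0, 1, 2, 2, 2, 3, 5, 5, 6, 7, 8, 9, 9, 10]
Sorted: [2, 3, 6, 7, 7, 9, 10, 11, 12, 14]


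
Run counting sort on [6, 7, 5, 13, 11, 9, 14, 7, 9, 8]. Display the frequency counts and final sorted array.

Count array: [0, 0, 0, 0, 0, 1, 1, 2, 1, 2, 0, 1, 0, 1, 1]
(count[i] = number of elements equal to i)
Cumulative count: [0, 0, 0, 0, 0, 1, 2, 4, 5, 7, 7, 8, 8, 9, 10]
Sorted: [5, 6, 7, 7, 8, 9, 9, 11, 13, 14]


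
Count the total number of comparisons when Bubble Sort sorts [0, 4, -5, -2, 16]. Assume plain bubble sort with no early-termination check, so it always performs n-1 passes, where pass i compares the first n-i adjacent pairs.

Pass 1: compare adjacent pairs (0,1)..(3,4) = 4 comparison(s), 2 swap(s) -> [0, -5, -2, 4, 16]
Pass 2: compare adjacent pairs (0,1)..(2,3) = 3 comparison(s), 2 swap(s) -> [-5, -2, 0, 4, 16]
Pass 3: compare adjacent pairs (0,1)..(1,2) = 2 comparison(s), 0 swap(s) -> [-5, -2, 0, 4, 16]
Pass 4: compare adjacent pairs (0,1)..(0,1) = 1 comparison(s), 0 swap(s) -> [-5, -2, 0, 4, 16]
Total comparisons: 4 + 3 + 2 + 1 = 10


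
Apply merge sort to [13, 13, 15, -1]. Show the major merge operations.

Divide and conquer:
  Merge [13] + [13] -> [13, 13]
  Merge [15] + [-1] -> [-1, 15]
  Merge [13, 13] + [-1, 15] -> [-1, 13, 13, 15]


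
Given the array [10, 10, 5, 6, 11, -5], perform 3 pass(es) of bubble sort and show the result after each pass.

After pass 1: [10, 5, 6, 10, -5, 11] (3 swaps)
After pass 2: [5, 6, 10, -5, 10, 11] (3 swaps)
After pass 3: [5, 6, -5, 10, 10, 11] (1 swaps)
Total swaps: 7


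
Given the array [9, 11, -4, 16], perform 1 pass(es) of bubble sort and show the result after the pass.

After pass 1: [9, -4, 11, 16] (1 swaps)
Total swaps: 1


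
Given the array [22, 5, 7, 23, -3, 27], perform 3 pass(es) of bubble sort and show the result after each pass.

After pass 1: [5, 7, 22, -3, 23, 27] (3 swaps)
After pass 2: [5, 7, -3, 22, 23, 27] (1 swaps)
After pass 3: [5, -3, 7, 22, 23, 27] (1 swaps)
Total swaps: 5


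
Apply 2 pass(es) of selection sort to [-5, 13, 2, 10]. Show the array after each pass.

Pass 1: Select minimum -5 at index 0, swap -> [-5, 13, 2, 10]
Pass 2: Select minimum 2 at index 2, swap -> [-5, 2, 13, 10]


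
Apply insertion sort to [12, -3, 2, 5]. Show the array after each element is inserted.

First element 12 is already 'sorted'
Insert -3: shifted 1 elements -> [-3, 12, 2, 5]
Insert 2: shifted 1 elements -> [-3, 2, 12, 5]
Insert 5: shifted 1 elements -> [-3, 2, 5, 12]


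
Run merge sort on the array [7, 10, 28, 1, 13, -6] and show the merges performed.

Divide and conquer:
  Merge [10] + [28] -> [10, 28]
  Merge [7] + [10, 28] -> [7, 10, 28]
  Merge [13] + [-6] -> [-6, 13]
  Merge [1] + [-6, 13] -> [-6, 1, 13]
  Merge [7, 10, 28] + [-6, 1, 13] -> [-6, 1, 7, 10, 13, 28]


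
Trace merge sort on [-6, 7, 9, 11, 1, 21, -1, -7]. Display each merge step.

Divide and conquer:
  Merge [-6] + [7] -> [-6, 7]
  Merge [9] + [11] -> [9, 11]
  Merge [-6, 7] + [9, 11] -> [-6, 7, 9, 11]
  Merge [1] + [21] -> [1, 21]
  Merge [-1] + [-7] -> [-7, -1]
  Merge [1, 21] + [-7, -1] -> [-7, -1, 1, 21]
  Merge [-6, 7, 9, 11] + [-7, -1, 1, 21] -> [-7, -6, -1, 1, 7, 9, 11, 21]


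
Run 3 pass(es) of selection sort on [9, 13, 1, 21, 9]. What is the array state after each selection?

Pass 1: Select minimum 1 at index 2, swap -> [1, 13, 9, 21, 9]
Pass 2: Select minimum 9 at index 2, swap -> [1, 9, 13, 21, 9]
Pass 3: Select minimum 9 at index 4, swap -> [1, 9, 9, 21, 13]


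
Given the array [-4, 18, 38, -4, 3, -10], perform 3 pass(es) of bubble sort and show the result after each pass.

After pass 1: [-4, 18, -4, 3, -10, 38] (3 swaps)
After pass 2: [-4, -4, 3, -10, 18, 38] (3 swaps)
After pass 3: [-4, -4, -10, 3, 18, 38] (1 swaps)
Total swaps: 7


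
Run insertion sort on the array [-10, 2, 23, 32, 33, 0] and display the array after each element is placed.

First element -10 is already 'sorted'
Insert 2: shifted 0 elements -> [-10, 2, 23, 32, 33, 0]
Insert 23: shifted 0 elements -> [-10, 2, 23, 32, 33, 0]
Insert 32: shifted 0 elements -> [-10, 2, 23, 32, 33, 0]
Insert 33: shifted 0 elements -> [-10, 2, 23, 32, 33, 0]
Insert 0: shifted 4 elements -> [-10, 0, 2, 23, 32, 33]


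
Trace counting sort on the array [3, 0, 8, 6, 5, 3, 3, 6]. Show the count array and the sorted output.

Count array: [1, 0, 0, 3, 0, 1, 2, 0, 1]
(count[i] = number of elements equal to i)
Cumulative count: [1, 1, 1, 4, 4, 5, 7, 7, 8]
Sorted: [0, 3, 3, 3, 5, 6, 6, 8]


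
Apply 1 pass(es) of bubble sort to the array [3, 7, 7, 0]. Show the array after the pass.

After pass 1: [3, 7, 0, 7] (1 swaps)
Total swaps: 1


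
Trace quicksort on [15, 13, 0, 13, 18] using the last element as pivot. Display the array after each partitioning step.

Partition 1: pivot=18 at index 4 -> [15, 13, 0, 13, 18]
Partition 2: pivot=13 at index 2 -> [13, 0, 13, 15, 18]
Partition 3: pivot=0 at index 0 -> [0, 13, 13, 15, 18]


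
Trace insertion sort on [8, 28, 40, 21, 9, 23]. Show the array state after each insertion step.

First element 8 is already 'sorted'
Insert 28: shifted 0 elements -> [8, 28, 40, 21, 9, 23]
Insert 40: shifted 0 elements -> [8, 28, 40, 21, 9, 23]
Insert 21: shifted 2 elements -> [8, 21, 28, 40, 9, 23]
Insert 9: shifted 3 elements -> [8, 9, 21, 28, 40, 23]
Insert 23: shifted 2 elements -> [8, 9, 21, 23, 28, 40]


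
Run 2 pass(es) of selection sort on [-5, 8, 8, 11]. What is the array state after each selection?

Pass 1: Select minimum -5 at index 0, swap -> [-5, 8, 8, 11]
Pass 2: Select minimum 8 at index 1, swap -> [-5, 8, 8, 11]


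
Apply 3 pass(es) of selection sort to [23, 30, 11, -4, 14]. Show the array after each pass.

Pass 1: Select minimum -4 at index 3, swap -> [-4, 30, 11, 23, 14]
Pass 2: Select minimum 11 at index 2, swap -> [-4, 11, 30, 23, 14]
Pass 3: Select minimum 14 at index 4, swap -> [-4, 11, 14, 23, 30]


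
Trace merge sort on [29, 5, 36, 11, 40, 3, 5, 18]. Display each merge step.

Divide and conquer:
  Merge [29] + [5] -> [5, 29]
  Merge [36] + [11] -> [11, 36]
  Merge [5, 29] + [11, 36] -> [5, 11, 29, 36]
  Merge [40] + [3] -> [3, 40]
  Merge [5] + [18] -> [5, 18]
  Merge [3, 40] + [5, 18] -> [3, 5, 18, 40]
  Merge [5, 11, 29, 36] + [3, 5, 18, 40] -> [3, 5, 5, 11, 18, 29, 36, 40]


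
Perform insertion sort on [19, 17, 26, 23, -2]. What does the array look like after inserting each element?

First element 19 is already 'sorted'
Insert 17: shifted 1 elements -> [17, 19, 26, 23, -2]
Insert 26: shifted 0 elements -> [17, 19, 26, 23, -2]
Insert 23: shifted 1 elements -> [17, 19, 23, 26, -2]
Insert -2: shifted 4 elements -> [-2, 17, 19, 23, 26]


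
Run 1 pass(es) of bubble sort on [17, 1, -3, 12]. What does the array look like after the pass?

After pass 1: [1, -3, 12, 17] (3 swaps)
Total swaps: 3


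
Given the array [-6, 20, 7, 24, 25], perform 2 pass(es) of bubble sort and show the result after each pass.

After pass 1: [-6, 7, 20, 24, 25] (1 swaps)
After pass 2: [-6, 7, 20, 24, 25] (0 swaps)
Total swaps: 1


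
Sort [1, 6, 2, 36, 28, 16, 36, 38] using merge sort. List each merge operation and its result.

Divide and conquer:
  Merge [1] + [6] -> [1, 6]
  Merge [2] + [36] -> [2, 36]
  Merge [1, 6] + [2, 36] -> [1, 2, 6, 36]
  Merge [28] + [16] -> [16, 28]
  Merge [36] + [38] -> [36, 38]
  Merge [16, 28] + [36, 38] -> [16, 28, 36, 38]
  Merge [1, 2, 6, 36] + [16, 28, 36, 38] -> [1, 2, 6, 16, 28, 36, 36, 38]


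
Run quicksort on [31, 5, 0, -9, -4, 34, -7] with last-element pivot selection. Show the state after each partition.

Partition 1: pivot=-7 at index 1 -> [-9, -7, 0, 31, -4, 34, 5]
Partition 2: pivot=5 at index 4 -> [-9, -7, 0, -4, 5, 34, 31]
Partition 3: pivot=-4 at index 2 -> [-9, -7, -4, 0, 5, 34, 31]
Partition 4: pivot=31 at index 5 -> [-9, -7, -4, 0, 5, 31, 34]


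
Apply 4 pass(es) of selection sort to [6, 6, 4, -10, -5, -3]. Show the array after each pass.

Pass 1: Select minimum -10 at index 3, swap -> [-10, 6, 4, 6, -5, -3]
Pass 2: Select minimum -5 at index 4, swap -> [-10, -5, 4, 6, 6, -3]
Pass 3: Select minimum -3 at index 5, swap -> [-10, -5, -3, 6, 6, 4]
Pass 4: Select minimum 4 at index 5, swap -> [-10, -5, -3, 4, 6, 6]


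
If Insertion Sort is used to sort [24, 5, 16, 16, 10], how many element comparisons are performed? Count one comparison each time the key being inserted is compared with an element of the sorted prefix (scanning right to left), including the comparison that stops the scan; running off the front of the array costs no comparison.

Insert 5: 24 > 5 (shift), reached front = 1 comparison(s) -> [5, 24, 16, 16, 10]
Insert 16: 24 > 16 (shift), 5 <= 16 (stop) = 2 comparison(s) -> [5, 16, 24, 16, 10]
Insert 16: 24 > 16 (shift), 16 <= 16 (stop) = 2 comparison(s) -> [5, 16, 16, 24, 10]
Insert 10: 24 > 10 (shift), 16 > 10 (shift), 16 > 10 (shift), 5 <= 10 (stop) = 4 comparison(s) -> [5, 10, 16, 16, 24]
Total comparisons: 1 + 2 + 2 + 4 = 9


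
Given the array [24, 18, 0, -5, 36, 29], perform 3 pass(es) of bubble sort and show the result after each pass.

After pass 1: [18, 0, -5, 24, 29, 36] (4 swaps)
After pass 2: [0, -5, 18, 24, 29, 36] (2 swaps)
After pass 3: [-5, 0, 18, 24, 29, 36] (1 swaps)
Total swaps: 7


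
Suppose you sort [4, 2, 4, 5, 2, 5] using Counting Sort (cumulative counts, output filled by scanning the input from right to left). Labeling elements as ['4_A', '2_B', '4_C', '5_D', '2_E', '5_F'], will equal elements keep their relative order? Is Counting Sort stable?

Trace Counting Sort on the labeled array (the key is the number; the letter only tracks identity):
  Counts for values 0..5: [0, 0, 2, 0, 2, 2]
  Cumulative counts: [0, 0, 2, 2, 4, 6]
  Scan right to left: place 5_F at output index 5
  Scan right to left: place 2_E at output index 1
  Scan right to left: place 5_D at output index 4
  Scan right to left: place 4_C at output index 3
  Scan right to left: place 2_B at output index 0
  Scan right to left: place 4_A at output index 2
  Output: [2_B, 2_E, 4_A, 4_C, 5_D, 5_F]
Equal keys:
  value 2: originally 2_B, 2_E; after sorting 2_B, 2_E -> order preserved
  value 4: originally 4_A, 4_C; after sorting 4_A, 4_C -> order preserved
  value 5: originally 5_D, 5_F; after sorting 5_D, 5_F -> order preserved
All equal keys kept their original relative order. Counting Sort is stable: scanning the input right to left with decreasing cumulative counts places later duplicates at later output positions.
Answer: Stable


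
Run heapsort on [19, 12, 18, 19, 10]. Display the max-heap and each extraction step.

Build heap: [19, 19, 18, 12, 10]
Extract 19: [19, 12, 18, 10, 19]
Extract 19: [18, 12, 10, 19, 19]
Extract 18: [12, 10, 18, 19, 19]
Extract 12: [10, 12, 18, 19, 19]


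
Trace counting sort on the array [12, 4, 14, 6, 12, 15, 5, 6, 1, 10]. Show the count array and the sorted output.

Count array: [0, 1, 0, 0, 1, 1, 2, 0, 0, 0, 1, 0, 2, 0, 1, 1]
(count[i] = number of elements equal to i)
Cumulative count: [0, 1, 1, 1, 2, 3, 5, 5, 5, 5, 6, 6, 8, 8, 9, 10]
Sorted: [1, 4, 5, 6, 6, 10, 12, 12, 14, 15]


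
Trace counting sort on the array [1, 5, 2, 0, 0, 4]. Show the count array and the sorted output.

Count array: [2, 1, 1, 0, 1, 1]
(count[i] = number of elements equal to i)
Cumulative count: [2, 3, 4, 4, 5, 6]
Sorted: [0, 0, 1, 2, 4, 5]


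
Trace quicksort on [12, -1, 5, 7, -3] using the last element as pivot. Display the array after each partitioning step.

Partition 1: pivot=-3 at index 0 -> [-3, -1, 5, 7, 12]
Partition 2: pivot=12 at index 4 -> [-3, -1, 5, 7, 12]
Partition 3: pivot=7 at index 3 -> [-3, -1, 5, 7, 12]
Partition 4: pivot=5 at index 2 -> [-3, -1, 5, 7, 12]


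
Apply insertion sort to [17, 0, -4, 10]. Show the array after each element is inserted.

First element 17 is already 'sorted'
Insert 0: shifted 1 elements -> [0, 17, -4, 10]
Insert -4: shifted 2 elements -> [-4, 0, 17, 10]
Insert 10: shifted 1 elements -> [-4, 0, 10, 17]


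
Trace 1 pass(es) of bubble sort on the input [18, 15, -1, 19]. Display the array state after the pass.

After pass 1: [15, -1, 18, 19] (2 swaps)
Total swaps: 2


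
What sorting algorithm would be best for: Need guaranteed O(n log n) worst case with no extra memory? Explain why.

Best choice: Heapsort
Reason: Heapsort is O(n log n) worst case and sorts in-place; quicksort can degrade to O(n^2)


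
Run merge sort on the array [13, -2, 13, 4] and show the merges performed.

Divide and conquer:
  Merge [13] + [-2] -> [-2, 13]
  Merge [13] + [4] -> [4, 13]
  Merge [-2, 13] + [4, 13] -> [-2, 4, 13, 13]


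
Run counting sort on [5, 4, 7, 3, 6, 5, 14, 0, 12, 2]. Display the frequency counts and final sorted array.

Count array: [1, 0, 1, 1, 1, 2, 1, 1, 0, 0, 0, 0, 1, 0, 1]
(count[i] = number of elements equal to i)
Cumulative count: [1, 1, 2, 3, 4, 6, 7, 8, 8, 8, 8, 8, 9, 9, 10]
Sorted: [0, 2, 3, 4, 5, 5, 6, 7, 12, 14]


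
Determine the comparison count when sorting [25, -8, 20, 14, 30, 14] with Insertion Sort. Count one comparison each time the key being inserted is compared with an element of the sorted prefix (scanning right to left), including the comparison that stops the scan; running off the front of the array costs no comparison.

Insert -8: 25 > -8 (shift), reached front = 1 comparison(s) -> [-8, 25, 20, 14, 30, 14]
Insert 20: 25 > 20 (shift), -8 <= 20 (stop) = 2 comparison(s) -> [-8, 20, 25, 14, 30, 14]
Insert 14: 25 > 14 (shift), 20 > 14 (shift), -8 <= 14 (stop) = 3 comparison(s) -> [-8, 14, 20, 25, 30, 14]
Insert 30: 25 <= 30 (stop) = 1 comparison(s) -> [-8, 14, 20, 25, 30, 14]
Insert 14: 30 > 14 (shift), 25 > 14 (shift), 20 > 14 (shift), 14 <= 14 (stop) = 4 comparison(s) -> [-8, 14, 14, 20, 25, 30]
Total comparisons: 1 + 2 + 3 + 1 + 4 = 11


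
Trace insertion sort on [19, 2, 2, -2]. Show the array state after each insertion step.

First element 19 is already 'sorted'
Insert 2: shifted 1 elements -> [2, 19, 2, -2]
Insert 2: shifted 1 elements -> [2, 2, 19, -2]
Insert -2: shifted 3 elements -> [-2, 2, 2, 19]


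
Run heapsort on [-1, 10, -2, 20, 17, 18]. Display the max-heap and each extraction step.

Build heap: [20, 17, 18, 10, -1, -2]
Extract 20: [18, 17, -2, 10, -1, 20]
Extract 18: [17, 10, -2, -1, 18, 20]
Extract 17: [10, -1, -2, 17, 18, 20]
Extract 10: [-1, -2, 10, 17, 18, 20]
Extract -1: [-2, -1, 10, 17, 18, 20]


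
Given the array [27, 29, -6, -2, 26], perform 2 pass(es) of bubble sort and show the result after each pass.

After pass 1: [27, -6, -2, 26, 29] (3 swaps)
After pass 2: [-6, -2, 26, 27, 29] (3 swaps)
Total swaps: 6


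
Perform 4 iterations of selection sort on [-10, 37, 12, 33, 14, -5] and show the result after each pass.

Pass 1: Select minimum -10 at index 0, swap -> [-10, 37, 12, 33, 14, -5]
Pass 2: Select minimum -5 at index 5, swap -> [-10, -5, 12, 33, 14, 37]
Pass 3: Select minimum 12 at index 2, swap -> [-10, -5, 12, 33, 14, 37]
Pass 4: Select minimum 14 at index 4, swap -> [-10, -5, 12, 14, 33, 37]


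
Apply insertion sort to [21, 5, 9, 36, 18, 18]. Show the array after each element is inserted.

First element 21 is already 'sorted'
Insert 5: shifted 1 elements -> [5, 21, 9, 36, 18, 18]
Insert 9: shifted 1 elements -> [5, 9, 21, 36, 18, 18]
Insert 36: shifted 0 elements -> [5, 9, 21, 36, 18, 18]
Insert 18: shifted 2 elements -> [5, 9, 18, 21, 36, 18]
Insert 18: shifted 2 elements -> [5, 9, 18, 18, 21, 36]


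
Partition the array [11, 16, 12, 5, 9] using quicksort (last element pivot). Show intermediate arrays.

Partition 1: pivot=9 at index 1 -> [5, 9, 12, 11, 16]
Partition 2: pivot=16 at index 4 -> [5, 9, 12, 11, 16]
Partition 3: pivot=11 at index 2 -> [5, 9, 11, 12, 16]


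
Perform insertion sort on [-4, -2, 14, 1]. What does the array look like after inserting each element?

First element -4 is already 'sorted'
Insert -2: shifted 0 elements -> [-4, -2, 14, 1]
Insert 14: shifted 0 elements -> [-4, -2, 14, 1]
Insert 1: shifted 1 elements -> [-4, -2, 1, 14]


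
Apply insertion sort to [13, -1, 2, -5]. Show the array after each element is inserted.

First element 13 is already 'sorted'
Insert -1: shifted 1 elements -> [-1, 13, 2, -5]
Insert 2: shifted 1 elements -> [-1, 2, 13, -5]
Insert -5: shifted 3 elements -> [-5, -1, 2, 13]


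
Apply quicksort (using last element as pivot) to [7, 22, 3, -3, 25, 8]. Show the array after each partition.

Partition 1: pivot=8 at index 3 -> [7, 3, -3, 8, 25, 22]
Partition 2: pivot=-3 at index 0 -> [-3, 3, 7, 8, 25, 22]
Partition 3: pivot=7 at index 2 -> [-3, 3, 7, 8, 25, 22]
Partition 4: pivot=22 at index 4 -> [-3, 3, 7, 8, 22, 25]


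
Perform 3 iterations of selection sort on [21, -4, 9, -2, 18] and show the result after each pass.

Pass 1: Select minimum -4 at index 1, swap -> [-4, 21, 9, -2, 18]
Pass 2: Select minimum -2 at index 3, swap -> [-4, -2, 9, 21, 18]
Pass 3: Select minimum 9 at index 2, swap -> [-4, -2, 9, 21, 18]


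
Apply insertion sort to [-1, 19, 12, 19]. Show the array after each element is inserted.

First element -1 is already 'sorted'
Insert 19: shifted 0 elements -> [-1, 19, 12, 19]
Insert 12: shifted 1 elements -> [-1, 12, 19, 19]
Insert 19: shifted 0 elements -> [-1, 12, 19, 19]


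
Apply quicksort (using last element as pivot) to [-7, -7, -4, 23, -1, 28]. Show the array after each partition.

Partition 1: pivot=28 at index 5 -> [-7, -7, -4, 23, -1, 28]
Partition 2: pivot=-1 at index 3 -> [-7, -7, -4, -1, 23, 28]
Partition 3: pivot=-4 at index 2 -> [-7, -7, -4, -1, 23, 28]
Partition 4: pivot=-7 at index 1 -> [-7, -7, -4, -1, 23, 28]


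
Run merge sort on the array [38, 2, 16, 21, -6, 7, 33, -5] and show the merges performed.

Divide and conquer:
  Merge [38] + [2] -> [2, 38]
  Merge [16] + [21] -> [16, 21]
  Merge [2, 38] + [16, 21] -> [2, 16, 21, 38]
  Merge [-6] + [7] -> [-6, 7]
  Merge [33] + [-5] -> [-5, 33]
  Merge [-6, 7] + [-5, 33] -> [-6, -5, 7, 33]
  Merge [2, 16, 21, 38] + [-6, -5, 7, 33] -> [-6, -5, 2, 7, 16, 21, 33, 38]


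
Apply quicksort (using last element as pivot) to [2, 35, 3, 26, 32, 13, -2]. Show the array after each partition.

Partition 1: pivot=-2 at index 0 -> [-2, 35, 3, 26, 32, 13, 2]
Partition 2: pivot=2 at index 1 -> [-2, 2, 3, 26, 32, 13, 35]
Partition 3: pivot=35 at index 6 -> [-2, 2, 3, 26, 32, 13, 35]
Partition 4: pivot=13 at index 3 -> [-2, 2, 3, 13, 32, 26, 35]
Partition 5: pivot=26 at index 4 -> [-2, 2, 3, 13, 26, 32, 35]


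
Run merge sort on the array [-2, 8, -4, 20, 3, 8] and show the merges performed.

Divide and conquer:
  Merge [8] + [-4] -> [-4, 8]
  Merge [-2] + [-4, 8] -> [-4, -2, 8]
  Merge [3] + [8] -> [3, 8]
  Merge [20] + [3, 8] -> [3, 8, 20]
  Merge [-4, -2, 8] + [3, 8, 20] -> [-4, -2, 3, 8, 8, 20]


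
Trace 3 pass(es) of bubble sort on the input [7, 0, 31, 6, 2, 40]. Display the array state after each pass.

After pass 1: [0, 7, 6, 2, 31, 40] (3 swaps)
After pass 2: [0, 6, 2, 7, 31, 40] (2 swaps)
After pass 3: [0, 2, 6, 7, 31, 40] (1 swaps)
Total swaps: 6


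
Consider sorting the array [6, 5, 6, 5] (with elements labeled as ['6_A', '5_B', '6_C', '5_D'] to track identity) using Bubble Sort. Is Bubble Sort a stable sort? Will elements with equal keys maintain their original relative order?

Trace Bubble Sort on the labeled array (the key is the number; the letter only tracks identity):
  After pass 1: [5_B, 6_A, 5_D, 6_C]
  After pass 2: [5_B, 5_D, 6_A, 6_C]
  After pass 3: [5_B, 5_D, 6_A, 6_C] (no swaps, done)
Final order: [5_B, 5_D, 6_A, 6_C]
Equal keys:
  value 5: originally 5_B, 5_D; after sorting 5_B, 5_D -> order preserved
  value 6: originally 6_A, 6_C; after sorting 6_A, 6_C -> order preserved
All equal keys kept their original relative order. Bubble Sort is stable: it only swaps adjacent elements when the left one is strictly greater, so equal keys never move past each other.
Answer: Stable


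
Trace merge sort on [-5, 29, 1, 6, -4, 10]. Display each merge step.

Divide and conquer:
  Merge [29] + [1] -> [1, 29]
  Merge [-5] + [1, 29] -> [-5, 1, 29]
  Merge [-4] + [10] -> [-4, 10]
  Merge [6] + [-4, 10] -> [-4, 6, 10]
  Merge [-5, 1, 29] + [-4, 6, 10] -> [-5, -4, 1, 6, 10, 29]


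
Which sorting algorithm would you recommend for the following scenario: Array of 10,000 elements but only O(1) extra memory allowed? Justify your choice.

Best choice: Heapsort
Reason: Heapsort rearranges the array in place using O(1) auxiliary space and still guarantees O(n log n) time; quicksort partitions in place but needs Theta(log n) stack space for recursion (O(n) in the worst case), and mergesort requires O(n) auxiliary space


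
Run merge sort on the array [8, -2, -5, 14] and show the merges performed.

Divide and conquer:
  Merge [8] + [-2] -> [-2, 8]
  Merge [-5] + [14] -> [-5, 14]
  Merge [-2, 8] + [-5, 14] -> [-5, -2, 8, 14]


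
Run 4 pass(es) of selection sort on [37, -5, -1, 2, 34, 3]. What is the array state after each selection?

Pass 1: Select minimum -5 at index 1, swap -> [-5, 37, -1, 2, 34, 3]
Pass 2: Select minimum -1 at index 2, swap -> [-5, -1, 37, 2, 34, 3]
Pass 3: Select minimum 2 at index 3, swap -> [-5, -1, 2, 37, 34, 3]
Pass 4: Select minimum 3 at index 5, swap -> [-5, -1, 2, 3, 34, 37]


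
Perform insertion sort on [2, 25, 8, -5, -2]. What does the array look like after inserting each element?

First element 2 is already 'sorted'
Insert 25: shifted 0 elements -> [2, 25, 8, -5, -2]
Insert 8: shifted 1 elements -> [2, 8, 25, -5, -2]
Insert -5: shifted 3 elements -> [-5, 2, 8, 25, -2]
Insert -2: shifted 3 elements -> [-5, -2, 2, 8, 25]


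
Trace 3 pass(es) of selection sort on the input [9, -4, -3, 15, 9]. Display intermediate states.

Pass 1: Select minimum -4 at index 1, swap -> [-4, 9, -3, 15, 9]
Pass 2: Select minimum -3 at index 2, swap -> [-4, -3, 9, 15, 9]
Pass 3: Select minimum 9 at index 2, swap -> [-4, -3, 9, 15, 9]


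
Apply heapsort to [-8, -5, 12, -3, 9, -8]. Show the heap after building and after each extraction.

Build heap: [12, 9, -8, -3, -5, -8]
Extract 12: [9, -3, -8, -8, -5, 12]
Extract 9: [-3, -5, -8, -8, 9, 12]
Extract -3: [-5, -8, -8, -3, 9, 12]
Extract -5: [-8, -8, -5, -3, 9, 12]
Extract -8: [-8, -8, -5, -3, 9, 12]


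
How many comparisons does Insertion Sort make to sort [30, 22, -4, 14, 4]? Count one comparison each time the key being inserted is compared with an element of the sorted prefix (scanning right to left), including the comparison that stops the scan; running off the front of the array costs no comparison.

Insert 22: 30 > 22 (shift), reached front = 1 comparison(s) -> [22, 30, -4, 14, 4]
Insert -4: 30 > -4 (shift), 22 > -4 (shift), reached front = 2 comparison(s) -> [-4, 22, 30, 14, 4]
Insert 14: 30 > 14 (shift), 22 > 14 (shift), -4 <= 14 (stop) = 3 comparison(s) -> [-4, 14, 22, 30, 4]
Insert 4: 30 > 4 (shift), 22 > 4 (shift), 14 > 4 (shift), -4 <= 4 (stop) = 4 comparison(s) -> [-4, 4, 14, 22, 30]
Total comparisons: 1 + 2 + 3 + 4 = 10


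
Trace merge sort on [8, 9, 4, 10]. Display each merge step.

Divide and conquer:
  Merge [8] + [9] -> [8, 9]
  Merge [4] + [10] -> [4, 10]
  Merge [8, 9] + [4, 10] -> [4, 8, 9, 10]


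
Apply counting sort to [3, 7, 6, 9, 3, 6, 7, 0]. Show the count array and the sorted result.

Count array: [1, 0, 0, 2, 0, 0, 2, 2, 0, 1]
(count[i] = number of elements equal to i)
Cumulative count: [1, 1, 1, 3, 3, 3, 5, 7, 7, 8]
Sorted: [0, 3, 3, 6, 6, 7, 7, 9]


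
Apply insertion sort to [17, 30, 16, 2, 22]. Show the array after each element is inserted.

First element 17 is already 'sorted'
Insert 30: shifted 0 elements -> [17, 30, 16, 2, 22]
Insert 16: shifted 2 elements -> [16, 17, 30, 2, 22]
Insert 2: shifted 3 elements -> [2, 16, 17, 30, 22]
Insert 22: shifted 1 elements -> [2, 16, 17, 22, 30]


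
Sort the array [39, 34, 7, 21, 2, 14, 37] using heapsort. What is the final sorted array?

Build heap: [39, 34, 37, 21, 2, 14, 7]
Extract 39: [37, 34, 14, 21, 2, 7, 39]
Extract 37: [34, 21, 14, 7, 2, 37, 39]
Extract 34: [21, 7, 14, 2, 34, 37, 39]
Extract 21: [14, 7, 2, 21, 34, 37, 39]
Extract 14: [7, 2, 14, 21, 34, 37, 39]
Extract 7: [2, 7, 14, 21, 34, 37, 39]


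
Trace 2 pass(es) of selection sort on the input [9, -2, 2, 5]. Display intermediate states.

Pass 1: Select minimum -2 at index 1, swap -> [-2, 9, 2, 5]
Pass 2: Select minimum 2 at index 2, swap -> [-2, 2, 9, 5]


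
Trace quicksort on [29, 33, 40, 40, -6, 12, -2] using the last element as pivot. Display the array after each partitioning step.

Partition 1: pivot=-2 at index 1 -> [-6, -2, 40, 40, 29, 12, 33]
Partition 2: pivot=33 at index 4 -> [-6, -2, 29, 12, 33, 40, 40]
Partition 3: pivot=12 at index 2 -> [-6, -2, 12, 29, 33, 40, 40]
Partition 4: pivot=40 at index 6 -> [-6, -2, 12, 29, 33, 40, 40]


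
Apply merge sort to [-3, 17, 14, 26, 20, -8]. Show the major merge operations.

Divide and conquer:
  Merge [17] + [14] -> [14, 17]
  Merge [-3] + [14, 17] -> [-3, 14, 17]
  Merge [20] + [-8] -> [-8, 20]
  Merge [26] + [-8, 20] -> [-8, 20, 26]
  Merge [-3, 14, 17] + [-8, 20, 26] -> [-8, -3, 14, 17, 20, 26]


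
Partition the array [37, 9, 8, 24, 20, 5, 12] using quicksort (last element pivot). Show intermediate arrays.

Partition 1: pivot=12 at index 3 -> [9, 8, 5, 12, 20, 37, 24]
Partition 2: pivot=5 at index 0 -> [5, 8, 9, 12, 20, 37, 24]
Partition 3: pivot=9 at index 2 -> [5, 8, 9, 12, 20, 37, 24]
Partition 4: pivot=24 at index 5 -> [5, 8, 9, 12, 20, 24, 37]


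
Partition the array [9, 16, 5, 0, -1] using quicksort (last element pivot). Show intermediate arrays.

Partition 1: pivot=-1 at index 0 -> [-1, 16, 5, 0, 9]
Partition 2: pivot=9 at index 3 -> [-1, 5, 0, 9, 16]
Partition 3: pivot=0 at index 1 -> [-1, 0, 5, 9, 16]


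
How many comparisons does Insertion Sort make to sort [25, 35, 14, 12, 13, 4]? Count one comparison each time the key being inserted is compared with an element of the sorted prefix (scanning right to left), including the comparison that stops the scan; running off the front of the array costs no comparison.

Insert 35: 25 <= 35 (stop) = 1 comparison(s) -> [25, 35, 14, 12, 13, 4]
Insert 14: 35 > 14 (shift), 25 > 14 (shift), reached front = 2 comparison(s) -> [14, 25, 35, 12, 13, 4]
Insert 12: 35 > 12 (shift), 25 > 12 (shift), 14 > 12 (shift), reached front = 3 comparison(s) -> [12, 14, 25, 35, 13, 4]
Insert 13: 35 > 13 (shift), 25 > 13 (shift), 14 > 13 (shift), 12 <= 13 (stop) = 4 comparison(s) -> [12, 13, 14, 25, 35, 4]
Insert 4: 35 > 4 (shift), 25 > 4 (shift), 14 > 4 (shift), 13 > 4 (shift), 12 > 4 (shift), reached front = 5 comparison(s) -> [4, 12, 13, 14, 25, 35]
Total comparisons: 1 + 2 + 3 + 4 + 5 = 15


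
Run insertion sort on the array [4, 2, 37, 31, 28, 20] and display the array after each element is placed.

First element 4 is already 'sorted'
Insert 2: shifted 1 elements -> [2, 4, 37, 31, 28, 20]
Insert 37: shifted 0 elements -> [2, 4, 37, 31, 28, 20]
Insert 31: shifted 1 elements -> [2, 4, 31, 37, 28, 20]
Insert 28: shifted 2 elements -> [2, 4, 28, 31, 37, 20]
Insert 20: shifted 3 elements -> [2, 4, 20, 28, 31, 37]


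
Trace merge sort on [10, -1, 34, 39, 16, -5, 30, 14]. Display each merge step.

Divide and conquer:
  Merge [10] + [-1] -> [-1, 10]
  Merge [34] + [39] -> [34, 39]
  Merge [-1, 10] + [34, 39] -> [-1, 10, 34, 39]
  Merge [16] + [-5] -> [-5, 16]
  Merge [30] + [14] -> [14, 30]
  Merge [-5, 16] + [14, 30] -> [-5, 14, 16, 30]
  Merge [-1, 10, 34, 39] + [-5, 14, 16, 30] -> [-5, -1, 10, 14, 16, 30, 34, 39]


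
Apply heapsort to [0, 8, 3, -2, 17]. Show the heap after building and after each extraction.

Build heap: [17, 8, 3, -2, 0]
Extract 17: [8, 0, 3, -2, 17]
Extract 8: [3, 0, -2, 8, 17]
Extract 3: [0, -2, 3, 8, 17]
Extract 0: [-2, 0, 3, 8, 17]


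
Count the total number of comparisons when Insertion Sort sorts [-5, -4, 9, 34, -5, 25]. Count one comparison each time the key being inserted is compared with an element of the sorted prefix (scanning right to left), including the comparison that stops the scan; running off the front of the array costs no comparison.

Insert -4: -5 <= -4 (stop) = 1 comparison(s) -> [-5, -4, 9, 34, -5, 25]
Insert 9: -4 <= 9 (stop) = 1 comparison(s) -> [-5, -4, 9, 34, -5, 25]
Insert 34: 9 <= 34 (stop) = 1 comparison(s) -> [-5, -4, 9, 34, -5, 25]
Insert -5: 34 > -5 (shift), 9 > -5 (shift), -4 > -5 (shift), -5 <= -5 (stop) = 4 comparison(s) -> [-5, -5, -4, 9, 34, 25]
Insert 25: 34 > 25 (shift), 9 <= 25 (stop) = 2 comparison(s) -> [-5, -5, -4, 9, 25, 34]
Total comparisons: 1 + 1 + 1 + 4 + 2 = 9


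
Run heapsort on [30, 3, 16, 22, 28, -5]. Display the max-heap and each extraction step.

Build heap: [30, 28, 16, 22, 3, -5]
Extract 30: [28, 22, 16, -5, 3, 30]
Extract 28: [22, 3, 16, -5, 28, 30]
Extract 22: [16, 3, -5, 22, 28, 30]
Extract 16: [3, -5, 16, 22, 28, 30]
Extract 3: [-5, 3, 16, 22, 28, 30]


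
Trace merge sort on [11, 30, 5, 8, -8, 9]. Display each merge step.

Divide and conquer:
  Merge [30] + [5] -> [5, 30]
  Merge [11] + [5, 30] -> [5, 11, 30]
  Merge [-8] + [9] -> [-8, 9]
  Merge [8] + [-8, 9] -> [-8, 8, 9]
  Merge [5, 11, 30] + [-8, 8, 9] -> [-8, 5, 8, 9, 11, 30]


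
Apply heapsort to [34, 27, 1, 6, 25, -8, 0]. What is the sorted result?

Build heap: [34, 27, 1, 6, 25, -8, 0]
Extract 34: [27, 25, 1, 6, 0, -8, 34]
Extract 27: [25, 6, 1, -8, 0, 27, 34]
Extract 25: [6, 0, 1, -8, 25, 27, 34]
Extract 6: [1, 0, -8, 6, 25, 27, 34]
Extract 1: [0, -8, 1, 6, 25, 27, 34]
Extract 0: [-8, 0, 1, 6, 25, 27, 34]


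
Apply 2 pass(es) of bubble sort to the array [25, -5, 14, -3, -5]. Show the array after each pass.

After pass 1: [-5, 14, -3, -5, 25] (4 swaps)
After pass 2: [-5, -3, -5, 14, 25] (2 swaps)
Total swaps: 6


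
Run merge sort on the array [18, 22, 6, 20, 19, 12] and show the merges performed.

Divide and conquer:
  Merge [22] + [6] -> [6, 22]
  Merge [18] + [6, 22] -> [6, 18, 22]
  Merge [19] + [12] -> [12, 19]
  Merge [20] + [12, 19] -> [12, 19, 20]
  Merge [6, 18, 22] + [12, 19, 20] -> [6, 12, 18, 19, 20, 22]


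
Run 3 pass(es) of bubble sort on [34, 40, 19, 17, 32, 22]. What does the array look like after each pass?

After pass 1: [34, 19, 17, 32, 22, 40] (4 swaps)
After pass 2: [19, 17, 32, 22, 34, 40] (4 swaps)
After pass 3: [17, 19, 22, 32, 34, 40] (2 swaps)
Total swaps: 10


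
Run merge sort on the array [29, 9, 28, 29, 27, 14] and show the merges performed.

Divide and conquer:
  Merge [9] + [28] -> [9, 28]
  Merge [29] + [9, 28] -> [9, 28, 29]
  Merge [27] + [14] -> [14, 27]
  Merge [29] + [14, 27] -> [14, 27, 29]
  Merge [9, 28, 29] + [14, 27, 29] -> [9, 14, 27, 28, 29, 29]


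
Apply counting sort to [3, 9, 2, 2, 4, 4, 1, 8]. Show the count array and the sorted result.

Count array: [0, 1, 2, 1, 2, 0, 0, 0, 1, 1]
(count[i] = number of elements equal to i)
Cumulative count: [0, 1, 3, 4, 6, 6, 6, 6, 7, 8]
Sorted: [1, 2, 2, 3, 4, 4, 8, 9]


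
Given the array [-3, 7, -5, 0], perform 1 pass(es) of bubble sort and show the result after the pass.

After pass 1: [-3, -5, 0, 7] (2 swaps)
Total swaps: 2


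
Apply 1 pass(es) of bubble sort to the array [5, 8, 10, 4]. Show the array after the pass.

After pass 1: [5, 8, 4, 10] (1 swaps)
Total swaps: 1


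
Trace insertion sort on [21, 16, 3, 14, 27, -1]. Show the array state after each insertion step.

First element 21 is already 'sorted'
Insert 16: shifted 1 elements -> [16, 21, 3, 14, 27, -1]
Insert 3: shifted 2 elements -> [3, 16, 21, 14, 27, -1]
Insert 14: shifted 2 elements -> [3, 14, 16, 21, 27, -1]
Insert 27: shifted 0 elements -> [3, 14, 16, 21, 27, -1]
Insert -1: shifted 5 elements -> [-1, 3, 14, 16, 21, 27]


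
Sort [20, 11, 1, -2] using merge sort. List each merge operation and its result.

Divide and conquer:
  Merge [20] + [11] -> [11, 20]
  Merge [1] + [-2] -> [-2, 1]
  Merge [11, 20] + [-2, 1] -> [-2, 1, 11, 20]


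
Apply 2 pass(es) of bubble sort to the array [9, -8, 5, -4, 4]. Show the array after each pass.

After pass 1: [-8, 5, -4, 4, 9] (4 swaps)
After pass 2: [-8, -4, 4, 5, 9] (2 swaps)
Total swaps: 6
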